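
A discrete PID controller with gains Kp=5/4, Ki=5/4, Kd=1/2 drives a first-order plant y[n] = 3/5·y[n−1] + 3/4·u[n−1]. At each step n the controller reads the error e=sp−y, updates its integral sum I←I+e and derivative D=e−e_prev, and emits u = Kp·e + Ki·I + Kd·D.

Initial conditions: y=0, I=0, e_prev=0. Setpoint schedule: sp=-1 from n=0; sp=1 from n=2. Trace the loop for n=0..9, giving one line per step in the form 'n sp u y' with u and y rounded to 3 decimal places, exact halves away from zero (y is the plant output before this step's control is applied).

0 -1 -3.000 0.000
1 -1 3.000 -2.250
2 1 -0.013 0.900
3 1 1.796 0.531
4 1 -1.206 1.665
5 1 3.241 0.095
6 1 -3.591 2.488
7 1 6.811 -1.201
8 1 -9.048 4.388
9 1 15.136 -4.154

(exact arithmetic carried between steps; '≈' marks a value shown rounded to 6 d.p. or computed from one; I and e_prev carry over from the previous line; the table rounds u and y to 3 d.p., halves away from zero)
n=0: y=0, sp=-1, e=sp−y=-1; I=-1, D=e−e_prev=-1; u=5/4·(-1)+5/4·(-1)+1/2·(-1)=-3; next y=3/5·0+3/4·(-3)=-2.25
n=1: y=-2.25, sp=-1, e=sp−y=1.25; I=0.25, D=e−e_prev=2.25; u=5/4·1.25+5/4·0.25+1/2·2.25=3; next y=3/5·(-2.25)+3/4·3=0.9
n=2: y=0.9, sp=1, e=sp−y=0.1; I=0.35, D=e−e_prev=-1.15; u=5/4·0.1+5/4·0.35+1/2·(-1.15)=-0.0125; next y=3/5·0.9+3/4·(-0.0125)=0.530625
n=3: y=0.530625, sp=1, e=sp−y=0.469375; I=0.819375, D=e−e_prev=0.369375; u=5/4·0.469375+5/4·0.819375+1/2·0.369375=1.795625; next y=3/5·0.530625+3/4·1.795625≈1.665094
n=4: y≈1.665094, sp=1, e=sp−y≈-0.665094; I≈0.154281, D=e−e_prev≈-1.134469; u=5/4·(-0.665094)+5/4·0.154281+1/2·(-1.134469)≈-1.20575; next y=3/5·1.665094+3/4·(-1.20575)≈0.094744
n=5: y≈0.094744, sp=1, e=sp−y≈0.905256; I≈1.059538, D=e−e_prev≈1.57035; u=5/4·0.905256+5/4·1.059538+1/2·1.57035≈3.241167; next y=3/5·0.094744+3/4·3.241167≈2.487722
n=6: y≈2.487722, sp=1, e=sp−y≈-1.487722; I≈-0.428184, D=e−e_prev≈-2.392978; u=5/4·(-1.487722)+5/4·(-0.428184)+1/2·(-2.392978)≈-3.591371; next y=3/5·2.487722+3/4·(-3.591371)≈-1.200895
n=7: y≈-1.200895, sp=1, e=sp−y≈2.200895; I≈1.772711, D=e−e_prev≈3.688617; u=5/4·2.200895+5/4·1.772711+1/2·3.688617≈6.811317; next y=3/5·(-1.200895)+3/4·6.811317≈4.387950
n=8: y≈4.387950, sp=1, e=sp−y≈-3.387950; I≈-1.615239, D=e−e_prev≈-5.588846; u=5/4·(-3.387950)+5/4·(-1.615239)+1/2·(-5.588846)≈-9.048410; next y=3/5·4.387950+3/4·(-9.048410)≈-4.153537
n=9: y≈-4.153537, sp=1, e=sp−y≈5.153537; I≈3.538298, D=e−e_prev≈8.541487; u=5/4·5.153537+5/4·3.538298+1/2·8.541487≈15.135538; next y=3/5·(-4.153537)+3/4·15.135538≈8.859531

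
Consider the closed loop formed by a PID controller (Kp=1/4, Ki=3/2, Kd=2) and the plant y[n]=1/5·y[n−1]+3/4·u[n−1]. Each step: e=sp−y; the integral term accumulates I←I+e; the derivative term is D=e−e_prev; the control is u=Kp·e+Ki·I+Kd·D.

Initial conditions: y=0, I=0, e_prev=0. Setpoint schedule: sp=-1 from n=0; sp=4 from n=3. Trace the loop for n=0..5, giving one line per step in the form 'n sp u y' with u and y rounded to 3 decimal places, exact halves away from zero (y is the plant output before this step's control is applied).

(exact arithmetic carried between steps; '≈' marks a value shown rounded to 6 d.p. or computed from one; I and e_prev carry over from the previous line; the table rounds u and y to 3 d.p., halves away from zero)
n=0: y=0, sp=-1, e=sp−y=-1; I=-1, D=e−e_prev=-1; u=1/4·(-1)+3/2·(-1)+2·(-1)=-3.75; next y=1/5·0+3/4·(-3.75)=-2.8125
n=1: y=-2.8125, sp=-1, e=sp−y=1.8125; I=0.8125, D=e−e_prev=2.8125; u=1/4·1.8125+3/2·0.8125+2·2.8125=7.296875; next y=1/5·(-2.8125)+3/4·7.296875≈4.910156
n=2: y≈4.910156, sp=-1, e=sp−y≈-5.910156; I≈-5.097656, D=e−e_prev≈-7.722656; u=1/4·(-5.910156)+3/2·(-5.097656)+2·(-7.722656)≈-24.569336; next y=1/5·4.910156+3/4·(-24.569336)≈-17.444971
n=3: y≈-17.444971, sp=4, e=sp−y≈21.444971; I≈16.347314, D=e−e_prev≈27.355127; u=1/4·21.444971+3/2·16.347314+2·27.355127≈84.592468; next y=1/5·(-17.444971)+3/4·84.592468≈59.955357
n=4: y≈59.955357, sp=4, e=sp−y≈-55.955357; I≈-39.608043, D=e−e_prev≈-77.400328; u=1/4·(-55.955357)+3/2·(-39.608043)+2·(-77.400328)≈-228.201559; next y=1/5·59.955357+3/4·(-228.201559)≈-159.160098
n=5: y≈-159.160098, sp=4, e=sp−y≈163.160098; I≈123.552055, D=e−e_prev≈219.115455; u=1/4·163.160098+3/2·123.552055+2·219.115455≈664.349016; next y=1/5·(-159.160098)+3/4·664.349016≈466.429743

0 -1 -3.750 0.000
1 -1 7.297 -2.813
2 -1 -24.569 4.910
3 4 84.592 -17.445
4 4 -228.202 59.955
5 4 664.349 -159.160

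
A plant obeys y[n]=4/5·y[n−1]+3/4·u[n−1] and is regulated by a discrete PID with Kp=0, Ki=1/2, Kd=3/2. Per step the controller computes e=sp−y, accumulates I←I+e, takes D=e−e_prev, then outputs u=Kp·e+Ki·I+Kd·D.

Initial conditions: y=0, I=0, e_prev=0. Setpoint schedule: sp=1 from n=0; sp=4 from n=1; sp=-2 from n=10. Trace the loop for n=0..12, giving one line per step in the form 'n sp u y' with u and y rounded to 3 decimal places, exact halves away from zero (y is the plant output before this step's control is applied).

0 1 2.000 0.000
1 4 4.000 1.500
2 4 -2.400 4.200
3 4 6.830 1.560
4 4 -5.531 6.371
5 4 11.344 0.948
6 4 -11.900 9.267
7 4 19.501 -1.512
8 4 -23.767 13.416
9 4 34.935 -7.092
10 -2 -57.521 20.527
11 -2 76.137 -26.719
12 -2 -107.266 35.727

(exact arithmetic carried between steps; '≈' marks a value shown rounded to 6 d.p. or computed from one; I and e_prev carry over from the previous line; the table rounds u and y to 3 d.p., halves away from zero)
n=0: y=0, sp=1, e=sp−y=1; I=1, D=e−e_prev=1; u=0·1+1/2·1+3/2·1=2; next y=4/5·0+3/4·2=1.5
n=1: y=1.5, sp=4, e=sp−y=2.5; I=3.5, D=e−e_prev=1.5; u=0·2.5+1/2·3.5+3/2·1.5=4; next y=4/5·1.5+3/4·4=4.2
n=2: y=4.2, sp=4, e=sp−y=-0.2; I=3.3, D=e−e_prev=-2.7; u=0·(-0.2)+1/2·3.3+3/2·(-2.7)=-2.4; next y=4/5·4.2+3/4·(-2.4)=1.56
n=3: y=1.56, sp=4, e=sp−y=2.44; I=5.74, D=e−e_prev=2.64; u=0·2.44+1/2·5.74+3/2·2.64=6.83; next y=4/5·1.56+3/4·6.83=6.3705
n=4: y=6.3705, sp=4, e=sp−y=-2.3705; I=3.3695, D=e−e_prev=-4.8105; u=0·(-2.3705)+1/2·3.3695+3/2·(-4.8105)=-5.531; next y=4/5·6.3705+3/4·(-5.531)=0.94815
n=5: y=0.94815, sp=4, e=sp−y=3.05185; I=6.42135, D=e−e_prev=5.42235; u=0·3.05185+1/2·6.42135+3/2·5.42235=11.3442; next y=4/5·0.94815+3/4·11.3442=9.26667
n=6: y=9.26667, sp=4, e=sp−y=-5.26667; I=1.15468, D=e−e_prev=-8.31852; u=0·(-5.26667)+1/2·1.15468+3/2·(-8.31852)=-11.90044; next y=4/5·9.26667+3/4·(-11.90044)=-1.511994
n=7: y=-1.511994, sp=4, e=sp−y=5.511994; I=6.666674, D=e−e_prev=10.778664; u=0·5.511994+1/2·6.666674+3/2·10.778664=19.501333; next y=4/5·(-1.511994)+3/4·19.501333≈13.416405
n=8: y≈13.416405, sp=4, e=sp−y≈-9.416405; I≈-2.749731, D=e−e_prev≈-14.928399; u=0·(-9.416405)+1/2·(-2.749731)+3/2·(-14.928399)≈-23.767463; next y=4/5·13.416405+3/4·(-23.767463)≈-7.092474
n=9: y≈-7.092474, sp=4, e=sp−y≈11.092474; I≈8.342743, D=e−e_prev≈20.508878; u=0·11.092474+1/2·8.342743+3/2·20.508878≈34.934689; next y=4/5·(-7.092474)+3/4·34.934689≈20.527038
n=10: y≈20.527038, sp=-2, e=sp−y≈-22.527038; I≈-14.184295, D=e−e_prev≈-33.619511; u=0·(-22.527038)+1/2·(-14.184295)+3/2·(-33.619511)≈-57.521414; next y=4/5·20.527038+3/4·(-57.521414)≈-26.719431
n=11: y≈-26.719431, sp=-2, e=sp−y≈24.719431; I≈10.535136, D=e−e_prev≈47.246468; u=0·24.719431+1/2·10.535136+3/2·47.246468≈76.137271; next y=4/5·(-26.719431)+3/4·76.137271≈35.727408
n=12: y≈35.727408, sp=-2, e=sp−y≈-37.727408; I≈-27.192272, D=e−e_prev≈-62.446839; u=0·(-37.727408)+1/2·(-27.192272)+3/2·(-62.446839)≈-107.266395; next y=4/5·35.727408+3/4·(-107.266395)≈-51.867869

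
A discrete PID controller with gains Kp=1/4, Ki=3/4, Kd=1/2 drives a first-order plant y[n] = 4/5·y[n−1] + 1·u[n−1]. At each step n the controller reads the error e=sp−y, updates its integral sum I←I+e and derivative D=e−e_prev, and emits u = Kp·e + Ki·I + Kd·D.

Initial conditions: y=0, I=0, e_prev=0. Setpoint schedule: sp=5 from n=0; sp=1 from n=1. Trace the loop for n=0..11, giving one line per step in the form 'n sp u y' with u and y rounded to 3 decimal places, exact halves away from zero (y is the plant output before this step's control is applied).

(exact arithmetic carried between steps; '≈' marks a value shown rounded to 6 d.p. or computed from one; I and e_prev carry over from the previous line; the table rounds u and y to 3 d.p., halves away from zero)
n=0: y=0, sp=5, e=sp−y=5; I=5, D=e−e_prev=5; u=1/4·5+3/4·5+1/2·5=7.5; next y=4/5·0+1·7.5=7.5
n=1: y=7.5, sp=1, e=sp−y=-6.5; I=-1.5, D=e−e_prev=-11.5; u=1/4·(-6.5)+3/4·(-1.5)+1/2·(-11.5)=-8.5; next y=4/5·7.5+1·(-8.5)=-2.5
n=2: y=-2.5, sp=1, e=sp−y=3.5; I=2, D=e−e_prev=10; u=1/4·3.5+3/4·2+1/2·10=7.375; next y=4/5·(-2.5)+1·7.375=5.375
n=3: y=5.375, sp=1, e=sp−y=-4.375; I=-2.375, D=e−e_prev=-7.875; u=1/4·(-4.375)+3/4·(-2.375)+1/2·(-7.875)=-6.8125; next y=4/5·5.375+1·(-6.8125)=-2.5125
n=4: y=-2.5125, sp=1, e=sp−y=3.5125; I=1.1375, D=e−e_prev=7.8875; u=1/4·3.5125+3/4·1.1375+1/2·7.8875=5.675; next y=4/5·(-2.5125)+1·5.675=3.665
n=5: y=3.665, sp=1, e=sp−y=-2.665; I=-1.5275, D=e−e_prev=-6.1775; u=1/4·(-2.665)+3/4·(-1.5275)+1/2·(-6.1775)=-4.900625; next y=4/5·3.665+1·(-4.900625)=-1.968625
n=6: y=-1.968625, sp=1, e=sp−y=2.968625; I=1.441125, D=e−e_prev=5.633625; u=1/4·2.968625+3/4·1.441125+1/2·5.633625≈4.639813; next y=4/5·(-1.968625)+1·4.639813≈3.064913
n=7: y≈3.064913, sp=1, e=sp−y≈-2.064913; I≈-0.623788, D=e−e_prev≈-5.033538; u=1/4·(-2.064913)+3/4·(-0.623788)+1/2·(-5.033538)≈-3.500838; next y=4/5·3.064913+1·(-3.500838)≈-1.048908
n=8: y≈-1.048908, sp=1, e=sp−y≈2.048908; I≈1.42512, D=e−e_prev≈4.11382; u=1/4·2.048908+3/4·1.42512+1/2·4.11382≈3.637977; next y=4/5·(-1.048908)+1·3.637977≈2.798851
n=9: y≈2.798851, sp=1, e=sp−y≈-1.798851; I≈-0.373731, D=e−e_prev≈-3.847758; u=1/4·(-1.798851)+3/4·(-0.373731)+1/2·(-3.847758)≈-2.653890; next y=4/5·2.798851+1·(-2.653890)≈-0.414809
n=10: y≈-0.414809, sp=1, e=sp−y≈1.414809; I≈1.041078, D=e−e_prev≈3.213660; u=1/4·1.414809+3/4·1.041078+1/2·3.213660≈2.741341; next y=4/5·(-0.414809)+1·2.741341≈2.409494
n=11: y≈2.409494, sp=1, e=sp−y≈-1.409494; I≈-0.368415, D=e−e_prev≈-2.824303; u=1/4·(-1.409494)+3/4·(-0.368415)+1/2·(-2.824303)≈-2.040837; next y=4/5·2.409494+1·(-2.040837)≈-0.113242

0 5 7.500 0.000
1 1 -8.500 7.500
2 1 7.375 -2.500
3 1 -6.813 5.375
4 1 5.675 -2.513
5 1 -4.901 3.665
6 1 4.640 -1.969
7 1 -3.501 3.065
8 1 3.638 -1.049
9 1 -2.654 2.799
10 1 2.741 -0.415
11 1 -2.041 2.409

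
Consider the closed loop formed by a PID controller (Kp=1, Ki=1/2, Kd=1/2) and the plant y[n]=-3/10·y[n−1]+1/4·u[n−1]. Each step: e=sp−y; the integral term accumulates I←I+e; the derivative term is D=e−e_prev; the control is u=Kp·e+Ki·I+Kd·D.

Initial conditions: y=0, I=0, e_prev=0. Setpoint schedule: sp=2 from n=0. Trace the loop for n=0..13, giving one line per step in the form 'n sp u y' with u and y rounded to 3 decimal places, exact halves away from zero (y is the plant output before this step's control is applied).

0 2 4.000 0.000
1 2 2.000 1.000
2 2 4.600 0.200
3 2 3.320 1.090
4 2 5.394 0.503
5 2 4.460 1.198
6 2 6.092 0.756
7 2 5.412 1.296
8 2 6.699 0.964
9 2 6.208 1.385
10 2 7.224 1.136
11 2 6.874 1.465
12 2 7.678 1.279
13 2 7.432 1.536

(exact arithmetic carried between steps; '≈' marks a value shown rounded to 6 d.p. or computed from one; I and e_prev carry over from the previous line; the table rounds u and y to 3 d.p., halves away from zero)
n=0: y=0, sp=2, e=sp−y=2; I=2, D=e−e_prev=2; u=1·2+1/2·2+1/2·2=4; next y=-3/10·0+1/4·4=1
n=1: y=1, sp=2, e=sp−y=1; I=3, D=e−e_prev=-1; u=1·1+1/2·3+1/2·(-1)=2; next y=-3/10·1+1/4·2=0.2
n=2: y=0.2, sp=2, e=sp−y=1.8; I=4.8, D=e−e_prev=0.8; u=1·1.8+1/2·4.8+1/2·0.8=4.6; next y=-3/10·0.2+1/4·4.6=1.09
n=3: y=1.09, sp=2, e=sp−y=0.91; I=5.71, D=e−e_prev=-0.89; u=1·0.91+1/2·5.71+1/2·(-0.89)=3.32; next y=-3/10·1.09+1/4·3.32=0.503
n=4: y=0.503, sp=2, e=sp−y=1.497; I=7.207, D=e−e_prev=0.587; u=1·1.497+1/2·7.207+1/2·0.587=5.394; next y=-3/10·0.503+1/4·5.394=1.1976
n=5: y=1.1976, sp=2, e=sp−y=0.8024; I=8.0094, D=e−e_prev=-0.6946; u=1·0.8024+1/2·8.0094+1/2·(-0.6946)=4.4598; next y=-3/10·1.1976+1/4·4.4598=0.75567
n=6: y=0.75567, sp=2, e=sp−y=1.24433; I=9.25373, D=e−e_prev=0.44193; u=1·1.24433+1/2·9.25373+1/2·0.44193=6.09216; next y=-3/10·0.75567+1/4·6.09216=1.296339
n=7: y=1.296339, sp=2, e=sp−y=0.703661; I=9.957391, D=e−e_prev=-0.540669; u=1·0.703661+1/2·9.957391+1/2·(-0.540669)=5.412022; next y=-3/10·1.296339+1/4·5.412022≈0.964104
n=8: y≈0.964104, sp=2, e=sp−y≈1.035896; I≈10.993287, D=e−e_prev≈0.332235; u=1·1.035896+1/2·10.993287+1/2·0.332235≈6.698657; next y=-3/10·0.964104+1/4·6.698657≈1.385433
n=9: y≈1.385433, sp=2, e=sp−y≈0.614567; I≈11.607854, D=e−e_prev≈-0.421329; u=1·0.614567+1/2·11.607854+1/2·(-0.421329)≈6.207829; next y=-3/10·1.385433+1/4·6.207829≈1.136327
n=10: y≈1.136327, sp=2, e=sp−y≈0.863673; I≈12.471527, D=e−e_prev≈0.249106; u=1·0.863673+1/2·12.471527+1/2·0.249106≈7.223989; next y=-3/10·1.136327+1/4·7.223989≈1.465099
n=11: y≈1.465099, sp=2, e=sp−y≈0.534901; I≈13.006428, D=e−e_prev≈-0.328772; u=1·0.534901+1/2·13.006428+1/2·(-0.328772)≈6.873729; next y=-3/10·1.465099+1/4·6.873729≈1.278903
n=12: y≈1.278903, sp=2, e=sp−y≈0.721097; I≈13.727525, D=e−e_prev≈0.186197; u=1·0.721097+1/2·13.727525+1/2·0.186197≈7.677958; next y=-3/10·1.278903+1/4·7.677958≈1.535819
n=13: y≈1.535819, sp=2, e=sp−y≈0.464181; I≈14.191706, D=e−e_prev≈-0.256916; u=1·0.464181+1/2·14.191706+1/2·(-0.256916)≈7.431576; next y=-3/10·1.535819+1/4·7.431576≈1.397148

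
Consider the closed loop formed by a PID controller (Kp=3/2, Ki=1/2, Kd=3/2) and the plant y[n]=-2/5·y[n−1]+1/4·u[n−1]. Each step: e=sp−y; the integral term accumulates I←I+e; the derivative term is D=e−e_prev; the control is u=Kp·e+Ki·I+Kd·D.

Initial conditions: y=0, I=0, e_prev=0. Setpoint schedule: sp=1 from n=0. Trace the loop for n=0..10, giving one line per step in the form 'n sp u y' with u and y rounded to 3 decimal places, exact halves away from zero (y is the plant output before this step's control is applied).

(exact arithmetic carried between steps; '≈' marks a value shown rounded to 6 d.p. or computed from one; I and e_prev carry over from the previous line; the table rounds u and y to 3 d.p., halves away from zero)
n=0: y=0, sp=1, e=sp−y=1; I=1, D=e−e_prev=1; u=3/2·1+1/2·1+3/2·1=3.5; next y=-2/5·0+1/4·3.5=0.875
n=1: y=0.875, sp=1, e=sp−y=0.125; I=1.125, D=e−e_prev=-0.875; u=3/2·0.125+1/2·1.125+3/2·(-0.875)=-0.5625; next y=-2/5·0.875+1/4·(-0.5625)=-0.490625
n=2: y=-0.490625, sp=1, e=sp−y=1.490625; I=2.615625, D=e−e_prev=1.365625; u=3/2·1.490625+1/2·2.615625+3/2·1.365625≈5.592188; next y=-2/5·(-0.490625)+1/4·5.592188≈1.594297
n=3: y≈1.594297, sp=1, e=sp−y≈-0.594297; I≈2.021328, D=e−e_prev≈-2.084922; u=3/2·(-0.594297)+1/2·2.021328+3/2·(-2.084922)≈-3.008164; next y=-2/5·1.594297+1/4·(-3.008164)≈-1.389760
n=4: y≈-1.389760, sp=1, e=sp−y≈2.389760; I≈4.411088, D=e−e_prev≈2.984057; u=3/2·2.389760+1/2·4.411088+3/2·2.984057≈10.266269; next y=-2/5·(-1.389760)+1/4·10.266269≈3.122471
n=5: y≈3.122471, sp=1, e=sp−y≈-2.122471; I≈2.288617, D=e−e_prev≈-4.512231; u=3/2·(-2.122471)+1/2·2.288617+3/2·(-4.512231)≈-8.807744; next y=-2/5·3.122471+1/4·(-8.807744)≈-3.450925
n=6: y≈-3.450925, sp=1, e=sp−y≈4.450925; I≈6.739541, D=e−e_prev≈6.573396; u=3/2·4.450925+1/2·6.739541+3/2·6.573396≈19.906251; next y=-2/5·(-3.450925)+1/4·19.906251≈6.356932
n=7: y≈6.356932, sp=1, e=sp−y≈-5.356932; I≈1.382609, D=e−e_prev≈-9.807857; u=3/2·(-5.356932)+1/2·1.382609+3/2·(-9.807857)≈-22.055880; next y=-2/5·6.356932+1/4·(-22.055880)≈-8.056743
n=8: y≈-8.056743, sp=1, e=sp−y≈9.056743; I≈10.439352, D=e−e_prev≈14.413675; u=3/2·9.056743+1/2·10.439352+3/2·14.413675≈40.425304; next y=-2/5·(-8.056743)+1/4·40.425304≈13.329023
n=9: y≈13.329023, sp=1, e=sp−y≈-12.329023; I≈-1.889671, D=e−e_prev≈-21.385766; u=3/2·(-12.329023)+1/2·(-1.889671)+3/2·(-21.385766)≈-51.517019; next y=-2/5·13.329023+1/4·(-51.517019)≈-18.210864
n=10: y≈-18.210864, sp=1, e=sp−y≈19.210864; I≈17.321193, D=e−e_prev≈31.539887; u=3/2·19.210864+1/2·17.321193+3/2·31.539887≈84.786723; next y=-2/5·(-18.210864)+1/4·84.786723≈28.481026

0 1 3.500 0.000
1 1 -0.563 0.875
2 1 5.592 -0.491
3 1 -3.008 1.594
4 1 10.266 -1.390
5 1 -8.808 3.122
6 1 19.906 -3.451
7 1 -22.056 6.357
8 1 40.425 -8.057
9 1 -51.517 13.329
10 1 84.787 -18.211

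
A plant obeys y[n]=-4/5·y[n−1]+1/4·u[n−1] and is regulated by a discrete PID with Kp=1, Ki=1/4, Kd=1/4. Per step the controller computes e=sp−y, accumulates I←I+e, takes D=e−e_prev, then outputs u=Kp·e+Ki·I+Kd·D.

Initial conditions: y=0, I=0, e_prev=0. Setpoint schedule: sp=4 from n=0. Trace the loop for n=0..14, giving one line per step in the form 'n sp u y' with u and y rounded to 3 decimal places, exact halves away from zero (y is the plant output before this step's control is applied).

0 4 6.000 0.000
1 4 3.750 1.500
2 4 7.394 -0.263
3 4 4.537 2.058
4 4 9.459 -0.512
5 4 5.014 2.775
6 4 11.754 -0.966
7 4 5.043 3.711
8 4 14.415 -1.708
9 4 4.469 4.970
10 4 17.640 -2.859
11 4 3.063 6.697
12 4 21.712 -4.592
13 4 0.497 9.102
14 4 27.033 -7.157

(exact arithmetic carried between steps; '≈' marks a value shown rounded to 6 d.p. or computed from one; I and e_prev carry over from the previous line; the table rounds u and y to 3 d.p., halves away from zero)
n=0: y=0, sp=4, e=sp−y=4; I=4, D=e−e_prev=4; u=1·4+1/4·4+1/4·4=6; next y=-4/5·0+1/4·6=1.5
n=1: y=1.5, sp=4, e=sp−y=2.5; I=6.5, D=e−e_prev=-1.5; u=1·2.5+1/4·6.5+1/4·(-1.5)=3.75; next y=-4/5·1.5+1/4·3.75=-0.2625
n=2: y=-0.2625, sp=4, e=sp−y=4.2625; I=10.7625, D=e−e_prev=1.7625; u=1·4.2625+1/4·10.7625+1/4·1.7625=7.39375; next y=-4/5·(-0.2625)+1/4·7.39375≈2.058438
n=3: y≈2.058438, sp=4, e=sp−y≈1.941563; I≈12.704063, D=e−e_prev≈-2.320938; u=1·1.941563+1/4·12.704063+1/4·(-2.320938)≈4.537344; next y=-4/5·2.058438+1/4·4.537344≈-0.512414
n=4: y≈-0.512414, sp=4, e=sp−y≈4.512414; I≈17.216477, D=e−e_prev≈2.570852; u=1·4.512414+1/4·17.216477+1/4·2.570852≈9.459246; next y=-4/5·(-0.512414)+1/4·9.459246≈2.774743
n=5: y≈2.774743, sp=4, e=sp−y≈1.225257; I≈18.441734, D=e−e_prev≈-3.287157; u=1·1.225257+1/4·18.441734+1/4·(-3.287157)≈5.013901; next y=-4/5·2.774743+1/4·5.013901≈-0.966319
n=6: y≈-0.966319, sp=4, e=sp−y≈4.966319; I≈23.408053, D=e−e_prev≈3.741062; u=1·4.966319+1/4·23.408053+1/4·3.741062≈11.753597; next y=-4/5·(-0.966319)+1/4·11.753597≈3.711454
n=7: y≈3.711454, sp=4, e=sp−y≈0.288546; I≈23.696598, D=e−e_prev≈-4.677773; u=1·0.288546+1/4·23.696598+1/4·(-4.677773)≈5.043252; next y=-4/5·3.711454+1/4·5.043252≈-1.708351
n=8: y≈-1.708351, sp=4, e=sp−y≈5.708351; I≈29.404949, D=e−e_prev≈5.419805; u=1·5.708351+1/4·29.404949+1/4·5.419805≈14.414539; next y=-4/5·(-1.708351)+1/4·14.414539≈4.970315
n=9: y≈4.970315, sp=4, e=sp−y≈-0.970315; I≈28.434634, D=e−e_prev≈-6.678666; u=1·(-0.970315)+1/4·28.434634+1/4·(-6.678666)≈4.468677; next y=-4/5·4.970315+1/4·4.468677≈-2.859083
n=10: y≈-2.859083, sp=4, e=sp−y≈6.859083; I≈35.293717, D=e−e_prev≈7.829398; u=1·6.859083+1/4·35.293717+1/4·7.829398≈17.639862; next y=-4/5·(-2.859083)+1/4·17.639862≈6.697232
n=11: y≈6.697232, sp=4, e=sp−y≈-2.697232; I≈32.596485, D=e−e_prev≈-9.556315; u=1·(-2.697232)+1/4·32.596485+1/4·(-9.556315)≈3.062811; next y=-4/5·6.697232+1/4·3.062811≈-4.592083
n=12: y≈-4.592083, sp=4, e=sp−y≈8.592083; I≈41.188568, D=e−e_prev≈11.289315; u=1·8.592083+1/4·41.188568+1/4·11.289315≈21.711553; next y=-4/5·(-4.592083)+1/4·21.711553≈9.101555
n=13: y≈9.101555, sp=4, e=sp−y≈-5.101555; I≈36.087013, D=e−e_prev≈-13.693637; u=1·(-5.101555)+1/4·36.087013+1/4·(-13.693637)≈0.496789; next y=-4/5·9.101555+1/4·0.496789≈-7.157046
n=14: y≈-7.157046, sp=4, e=sp−y≈11.157046; I≈47.244059, D=e−e_prev≈16.258601; u=1·11.157046+1/4·47.244059+1/4·16.258601≈27.032711; next y=-4/5·(-7.157046)+1/4·27.032711≈12.483815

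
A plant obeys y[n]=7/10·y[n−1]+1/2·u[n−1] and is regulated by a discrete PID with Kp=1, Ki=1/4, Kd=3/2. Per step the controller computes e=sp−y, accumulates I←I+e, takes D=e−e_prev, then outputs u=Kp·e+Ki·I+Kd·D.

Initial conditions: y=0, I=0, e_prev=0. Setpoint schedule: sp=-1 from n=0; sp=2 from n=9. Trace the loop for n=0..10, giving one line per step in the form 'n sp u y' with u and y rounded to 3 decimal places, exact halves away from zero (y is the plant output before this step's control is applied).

0 -1 -2.750 0.000
1 -1 2.281 -1.375
2 -1 -3.959 0.178
3 -1 3.667 -1.855
4 -1 -5.740 0.535
5 -1 5.795 -2.496
6 -1 -8.404 1.150
7 -1 9.032 -3.397
8 -1 -12.411 2.138
9 2 22.187 -4.709
10 2 -25.298 7.797

(exact arithmetic carried between steps; '≈' marks a value shown rounded to 6 d.p. or computed from one; I and e_prev carry over from the previous line; the table rounds u and y to 3 d.p., halves away from zero)
n=0: y=0, sp=-1, e=sp−y=-1; I=-1, D=e−e_prev=-1; u=1·(-1)+1/4·(-1)+3/2·(-1)=-2.75; next y=7/10·0+1/2·(-2.75)=-1.375
n=1: y=-1.375, sp=-1, e=sp−y=0.375; I=-0.625, D=e−e_prev=1.375; u=1·0.375+1/4·(-0.625)+3/2·1.375=2.28125; next y=7/10·(-1.375)+1/2·2.28125=0.178125
n=2: y=0.178125, sp=-1, e=sp−y=-1.178125; I=-1.803125, D=e−e_prev=-1.553125; u=1·(-1.178125)+1/4·(-1.803125)+3/2·(-1.553125)≈-3.958594; next y=7/10·0.178125+1/2·(-3.958594)≈-1.854609
n=3: y≈-1.854609, sp=-1, e=sp−y≈0.854609; I≈-0.948516, D=e−e_prev≈2.032734; u=1·0.854609+1/4·(-0.948516)+3/2·2.032734≈3.666582; next y=7/10·(-1.854609)+1/2·3.666582≈0.535064
n=4: y≈0.535064, sp=-1, e=sp−y≈-1.535064; I≈-2.483580, D=e−e_prev≈-2.389674; u=1·(-1.535064)+1/4·(-2.483580)+3/2·(-2.389674)≈-5.740470; next y=7/10·0.535064+1/2·(-5.740470)≈-2.495690
n=5: y≈-2.495690, sp=-1, e=sp−y≈1.495690; I≈-0.987890, D=e−e_prev≈3.030754; u=1·1.495690+1/4·(-0.987890)+3/2·3.030754≈5.794849; next y=7/10·(-2.495690)+1/2·5.794849≈1.150442
n=6: y≈1.150442, sp=-1, e=sp−y≈-2.150442; I≈-3.138332, D=e−e_prev≈-3.646132; u=1·(-2.150442)+1/4·(-3.138332)+3/2·(-3.646132)≈-8.404222; next y=7/10·1.150442+1/2·(-8.404222)≈-3.396802
n=7: y≈-3.396802, sp=-1, e=sp−y≈2.396802; I≈-0.741530, D=e−e_prev≈4.547243; u=1·2.396802+1/4·(-0.741530)+3/2·4.547243≈9.032284; next y=7/10·(-3.396802)+1/2·9.032284≈2.138381
n=8: y≈2.138381, sp=-1, e=sp−y≈-3.138381; I≈-3.879911, D=e−e_prev≈-5.535183; u=1·(-3.138381)+1/4·(-3.879911)+3/2·(-5.535183)≈-12.411133; next y=7/10·2.138381+1/2·(-12.411133)≈-4.708700
n=9: y≈-4.708700, sp=2, e=sp−y≈6.708700; I≈2.828789, D=e−e_prev≈9.847081; u=1·6.708700+1/4·2.828789+3/2·9.847081≈22.186518; next y=7/10·(-4.708700)+1/2·22.186518≈7.797169
n=10: y≈7.797169, sp=2, e=sp−y≈-5.797169; I≈-2.968380, D=e−e_prev≈-12.505869; u=1·(-5.797169)+1/4·(-2.968380)+3/2·(-12.505869)≈-25.298068; next y=7/10·7.797169+1/2·(-25.298068)≈-7.191015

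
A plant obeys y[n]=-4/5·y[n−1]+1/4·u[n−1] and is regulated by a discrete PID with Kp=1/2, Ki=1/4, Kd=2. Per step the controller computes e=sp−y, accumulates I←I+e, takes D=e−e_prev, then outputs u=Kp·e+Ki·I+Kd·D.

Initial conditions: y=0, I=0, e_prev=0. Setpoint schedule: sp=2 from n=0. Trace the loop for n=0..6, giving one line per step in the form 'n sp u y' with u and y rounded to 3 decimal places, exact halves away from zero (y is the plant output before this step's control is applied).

0 2 5.500 0.000
1 2 -1.781 1.375
2 2 9.156 -1.545
3 2 -9.742 3.525
4 2 24.165 -5.256
5 2 -34.212 10.246
6 2 68.968 -16.750

(exact arithmetic carried between steps; '≈' marks a value shown rounded to 6 d.p. or computed from one; I and e_prev carry over from the previous line; the table rounds u and y to 3 d.p., halves away from zero)
n=0: y=0, sp=2, e=sp−y=2; I=2, D=e−e_prev=2; u=1/2·2+1/4·2+2·2=5.5; next y=-4/5·0+1/4·5.5=1.375
n=1: y=1.375, sp=2, e=sp−y=0.625; I=2.625, D=e−e_prev=-1.375; u=1/2·0.625+1/4·2.625+2·(-1.375)=-1.78125; next y=-4/5·1.375+1/4·(-1.78125)≈-1.545313
n=2: y≈-1.545313, sp=2, e=sp−y≈3.545313; I≈6.170313, D=e−e_prev≈2.920313; u=1/2·3.545313+1/4·6.170313+2·2.920313≈9.155859; next y=-4/5·(-1.545313)+1/4·9.155859≈3.525215
n=3: y≈3.525215, sp=2, e=sp−y≈-1.525215; I≈4.645098, D=e−e_prev≈-5.070527; u=1/2·(-1.525215)+1/4·4.645098+2·(-5.070527)≈-9.742388; next y=-4/5·3.525215+1/4·(-9.742388)≈-5.255769
n=4: y≈-5.255769, sp=2, e=sp−y≈7.255769; I≈11.900866, D=e−e_prev≈8.780984; u=1/2·7.255769+1/4·11.900866+2·8.780984≈24.165068; next y=-4/5·(-5.255769)+1/4·24.165068≈10.245882
n=5: y≈10.245882, sp=2, e=sp−y≈-8.245882; I≈3.654984, D=e−e_prev≈-15.501651; u=1/2·(-8.245882)+1/4·3.654984+2·(-15.501651)≈-34.212497; next y=-4/5·10.245882+1/4·(-34.212497)≈-16.749830
n=6: y≈-16.749830, sp=2, e=sp−y≈18.749830; I≈22.404814, D=e−e_prev≈26.995712; u=1/2·18.749830+1/4·22.404814+2·26.995712≈68.967543; next y=-4/5·(-16.749830)+1/4·68.967543≈30.641750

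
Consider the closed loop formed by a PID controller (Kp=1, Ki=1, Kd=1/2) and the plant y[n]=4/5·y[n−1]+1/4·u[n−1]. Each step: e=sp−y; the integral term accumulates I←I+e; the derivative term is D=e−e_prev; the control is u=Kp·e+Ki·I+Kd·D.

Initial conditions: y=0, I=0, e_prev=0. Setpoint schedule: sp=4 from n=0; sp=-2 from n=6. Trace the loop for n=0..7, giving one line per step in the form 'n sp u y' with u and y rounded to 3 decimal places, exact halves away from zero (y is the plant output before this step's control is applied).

0 4 10.000 0.000
1 4 5.750 2.500
2 4 6.156 3.438
3 4 5.059 4.289
4 4 4.178 4.696
5 4 3.422 4.801
6 -2 -12.065 4.697
7 -2 -5.925 0.741

(exact arithmetic carried between steps; '≈' marks a value shown rounded to 6 d.p. or computed from one; I and e_prev carry over from the previous line; the table rounds u and y to 3 d.p., halves away from zero)
n=0: y=0, sp=4, e=sp−y=4; I=4, D=e−e_prev=4; u=1·4+1·4+1/2·4=10; next y=4/5·0+1/4·10=2.5
n=1: y=2.5, sp=4, e=sp−y=1.5; I=5.5, D=e−e_prev=-2.5; u=1·1.5+1·5.5+1/2·(-2.5)=5.75; next y=4/5·2.5+1/4·5.75=3.4375
n=2: y=3.4375, sp=4, e=sp−y=0.5625; I=6.0625, D=e−e_prev=-0.9375; u=1·0.5625+1·6.0625+1/2·(-0.9375)=6.15625; next y=4/5·3.4375+1/4·6.15625≈4.289063
n=3: y≈4.289063, sp=4, e=sp−y≈-0.289063; I≈5.773438, D=e−e_prev≈-0.851563; u=1·(-0.289063)+1·5.773438+1/2·(-0.851563)≈5.058594; next y=4/5·4.289063+1/4·5.058594≈4.695898
n=4: y≈4.695898, sp=4, e=sp−y≈-0.695898; I≈5.077539, D=e−e_prev≈-0.406836; u=1·(-0.695898)+1·5.077539+1/2·(-0.406836)≈4.178223; next y=4/5·4.695898+1/4·4.178223≈4.801274
n=5: y≈4.801274, sp=4, e=sp−y≈-0.801274; I≈4.276265, D=e−e_prev≈-0.105376; u=1·(-0.801274)+1·4.276265+1/2·(-0.105376)≈3.422302; next y=4/5·4.801274+1/4·3.422302≈4.696595
n=6: y≈4.696595, sp=-2, e=sp−y≈-6.696595; I≈-2.420330, D=e−e_prev≈-5.895321; u=1·(-6.696595)+1·(-2.420330)+1/2·(-5.895321)≈-12.064586; next y=4/5·4.696595+1/4·(-12.064586)≈0.741130
n=7: y≈0.741130, sp=-2, e=sp−y≈-2.741130; I≈-5.161460, D=e−e_prev≈3.955465; u=1·(-2.741130)+1·(-5.161460)+1/2·3.955465≈-5.924857; next y=4/5·0.741130+1/4·(-5.924857)≈-0.888311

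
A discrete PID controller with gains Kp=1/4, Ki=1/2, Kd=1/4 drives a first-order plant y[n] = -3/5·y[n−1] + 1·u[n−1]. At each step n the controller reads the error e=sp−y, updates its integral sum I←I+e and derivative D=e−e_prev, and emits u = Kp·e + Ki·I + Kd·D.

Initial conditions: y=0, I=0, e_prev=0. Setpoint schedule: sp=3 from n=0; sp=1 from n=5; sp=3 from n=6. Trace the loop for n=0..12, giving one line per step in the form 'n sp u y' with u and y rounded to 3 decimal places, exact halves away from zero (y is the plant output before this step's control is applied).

0 3 3.000 0.000
1 3 0.750 3.000
2 3 5.550 -1.050
3 3 -0.668 6.180
4 3 10.106 -4.376
5 1 -7.952 12.731
6 3 21.280 -15.590
7 3 -23.230 30.635
8 3 46.754 -41.611
9 3 -62.333 71.721
10 3 108.726 -105.365
11 3 -158.673 171.945
12 3 259.967 -261.840

(exact arithmetic carried between steps; '≈' marks a value shown rounded to 6 d.p. or computed from one; I and e_prev carry over from the previous line; the table rounds u and y to 3 d.p., halves away from zero)
n=0: y=0, sp=3, e=sp−y=3; I=3, D=e−e_prev=3; u=1/4·3+1/2·3+1/4·3=3; next y=-3/5·0+1·3=3
n=1: y=3, sp=3, e=sp−y=0; I=3, D=e−e_prev=-3; u=1/4·0+1/2·3+1/4·(-3)=0.75; next y=-3/5·3+1·0.75=-1.05
n=2: y=-1.05, sp=3, e=sp−y=4.05; I=7.05, D=e−e_prev=4.05; u=1/4·4.05+1/2·7.05+1/4·4.05=5.55; next y=-3/5·(-1.05)+1·5.55=6.18
n=3: y=6.18, sp=3, e=sp−y=-3.18; I=3.87, D=e−e_prev=-7.23; u=1/4·(-3.18)+1/2·3.87+1/4·(-7.23)=-0.6675; next y=-3/5·6.18+1·(-0.6675)=-4.3755
n=4: y=-4.3755, sp=3, e=sp−y=7.3755; I=11.2455, D=e−e_prev=10.5555; u=1/4·7.3755+1/2·11.2455+1/4·10.5555=10.1055; next y=-3/5·(-4.3755)+1·10.1055=12.7308
n=5: y=12.7308, sp=1, e=sp−y=-11.7308; I=-0.4853, D=e−e_prev=-19.1063; u=1/4·(-11.7308)+1/2·(-0.4853)+1/4·(-19.1063)=-7.951925; next y=-3/5·12.7308+1·(-7.951925)=-15.590405
n=6: y=-15.590405, sp=3, e=sp−y=18.590405; I=18.105105, D=e−e_prev=30.321205; u=1/4·18.590405+1/2·18.105105+1/4·30.321205=21.280455; next y=-3/5·(-15.590405)+1·21.280455=30.634698
n=7: y=30.634698, sp=3, e=sp−y=-27.634698; I=-9.529593, D=e−e_prev=-46.225103; u=1/4·(-27.634698)+1/2·(-9.529593)+1/4·(-46.225103)≈-23.229747; next y=-3/5·30.634698+1·(-23.229747)≈-41.610566
n=8: y≈-41.610566, sp=3, e=sp−y≈44.610566; I≈35.080973, D=e−e_prev≈72.245264; u=1/4·44.610566+1/2·35.080973+1/4·72.245264≈46.754444; next y=-3/5·(-41.610566)+1·46.754444≈71.720783
n=9: y≈71.720783, sp=3, e=sp−y≈-68.720783; I≈-33.639810, D=e−e_prev≈-113.331348; u=1/4·(-68.720783)+1/2·(-33.639810)+1/4·(-113.331348)≈-62.332938; next y=-3/5·71.720783+1·(-62.332938)≈-105.365408
n=10: y≈-105.365408, sp=3, e=sp−y≈108.365408; I≈74.725597, D=e−e_prev≈177.086191; u=1/4·108.365408+1/2·74.725597+1/4·177.086191≈108.725698; next y=-3/5·(-105.365408)+1·108.725698≈171.944943
n=11: y≈171.944943, sp=3, e=sp−y≈-168.944943; I≈-94.219346, D=e−e_prev≈-277.310351; u=1/4·(-168.944943)+1/2·(-94.219346)+1/4·(-277.310351)≈-158.673496; next y=-3/5·171.944943+1·(-158.673496)≈-261.840462
n=12: y≈-261.840462, sp=3, e=sp−y≈264.840462; I≈170.621116, D=e−e_prev≈433.785405; u=1/4·264.840462+1/2·170.621116+1/4·433.785405≈259.967025; next y=-3/5·(-261.840462)+1·259.967025≈417.071302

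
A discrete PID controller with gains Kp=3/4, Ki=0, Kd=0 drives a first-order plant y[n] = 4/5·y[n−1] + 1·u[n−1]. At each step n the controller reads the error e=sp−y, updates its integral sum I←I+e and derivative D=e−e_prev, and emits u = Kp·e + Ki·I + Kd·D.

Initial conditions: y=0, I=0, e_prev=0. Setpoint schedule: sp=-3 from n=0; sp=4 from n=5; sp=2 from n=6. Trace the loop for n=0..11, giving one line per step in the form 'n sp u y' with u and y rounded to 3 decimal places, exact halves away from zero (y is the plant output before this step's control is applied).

0 -3 -2.250 0.000
1 -3 -0.563 -2.250
2 -3 -0.478 -2.363
3 -3 -0.474 -2.368
4 -3 -0.474 -2.368
5 4 4.776 -2.368
6 2 -0.661 2.882
7 2 0.267 1.644
8 2 0.313 1.582
9 2 0.316 1.579
10 2 0.316 1.579
11 2 0.316 1.579

(exact arithmetic carried between steps; '≈' marks a value shown rounded to 6 d.p. or computed from one; I and e_prev carry over from the previous line; the table rounds u and y to 3 d.p., halves away from zero)
n=0: y=0, sp=-3, e=sp−y=-3; I=-3, D=e−e_prev=-3; u=3/4·(-3)+0·(-3)+0·(-3)=-2.25; next y=4/5·0+1·(-2.25)=-2.25
n=1: y=-2.25, sp=-3, e=sp−y=-0.75; I=-3.75, D=e−e_prev=2.25; u=3/4·(-0.75)+0·(-3.75)+0·2.25=-0.5625; next y=4/5·(-2.25)+1·(-0.5625)=-2.3625
n=2: y=-2.3625, sp=-3, e=sp−y=-0.6375; I=-4.3875, D=e−e_prev=0.1125; u=3/4·(-0.6375)+0·(-4.3875)+0·0.1125=-0.478125; next y=4/5·(-2.3625)+1·(-0.478125)=-2.368125
n=3: y=-2.368125, sp=-3, e=sp−y=-0.631875; I=-5.019375, D=e−e_prev=0.005625; u=3/4·(-0.631875)+0·(-5.019375)+0·0.005625≈-0.473906; next y=4/5·(-2.368125)+1·(-0.473906)≈-2.368406
n=4: y≈-2.368406, sp=-3, e=sp−y≈-0.631594; I≈-5.650969, D=e−e_prev≈0.000281; u=3/4·(-0.631594)+0·(-5.650969)+0·0.000281≈-0.473695; next y=4/5·(-2.368406)+1·(-0.473695)≈-2.368420
n=5: y≈-2.368420, sp=4, e=sp−y≈6.368420; I≈0.717452, D=e−e_prev≈7.000014; u=3/4·6.368420+0·0.717452+0·7.000014≈4.776315; next y=4/5·(-2.368420)+1·4.776315≈2.881579
n=6: y≈2.881579, sp=2, e=sp−y≈-0.881579; I≈-0.164127, D=e−e_prev≈-7.249999; u=3/4·(-0.881579)+0·(-0.164127)+0·(-7.249999)≈-0.661184; next y=4/5·2.881579+1·(-0.661184)≈1.644079
n=7: y≈1.644079, sp=2, e=sp−y≈0.355921; I≈0.191794, D=e−e_prev≈1.237500; u=3/4·0.355921+0·0.191794+0·1.237500≈0.266941; next y=4/5·1.644079+1·0.266941≈1.582204
n=8: y≈1.582204, sp=2, e=sp−y≈0.417796; I≈0.609590, D=e−e_prev≈0.061875; u=3/4·0.417796+0·0.609590+0·0.061875≈0.313347; next y=4/5·1.582204+1·0.313347≈1.579110
n=9: y≈1.579110, sp=2, e=sp−y≈0.420890; I≈1.030479, D=e−e_prev≈0.003094; u=3/4·0.420890+0·1.030479+0·0.003094≈0.315667; next y=4/5·1.579110+1·0.315667≈1.578956
n=10: y≈1.578956, sp=2, e=sp−y≈0.421044; I≈1.451524, D=e−e_prev≈0.000155; u=3/4·0.421044+0·1.451524+0·0.000155≈0.315783; next y=4/5·1.578956+1·0.315783≈1.578948
n=11: y≈1.578948, sp=2, e=sp−y≈0.421052; I≈1.872576, D=e−e_prev≈0.000008; u=3/4·0.421052+0·1.872576+0·0.000008≈0.315789; next y=4/5·1.578948+1·0.315789≈1.578947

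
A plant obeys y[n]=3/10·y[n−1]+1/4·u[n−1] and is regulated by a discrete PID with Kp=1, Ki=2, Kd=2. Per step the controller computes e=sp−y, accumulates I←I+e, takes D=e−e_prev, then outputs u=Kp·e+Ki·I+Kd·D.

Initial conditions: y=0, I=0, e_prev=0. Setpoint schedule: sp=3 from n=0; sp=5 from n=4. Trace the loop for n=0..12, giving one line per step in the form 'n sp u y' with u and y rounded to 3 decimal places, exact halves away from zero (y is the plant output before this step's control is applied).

(exact arithmetic carried between steps; '≈' marks a value shown rounded to 6 d.p. or computed from one; I and e_prev carry over from the previous line; the table rounds u and y to 3 d.p., halves away from zero)
n=0: y=0, sp=3, e=sp−y=3; I=3, D=e−e_prev=3; u=1·3+2·3+2·3=15; next y=3/10·0+1/4·15=3.75
n=1: y=3.75, sp=3, e=sp−y=-0.75; I=2.25, D=e−e_prev=-3.75; u=1·(-0.75)+2·2.25+2·(-3.75)=-3.75; next y=3/10·3.75+1/4·(-3.75)=0.1875
n=2: y=0.1875, sp=3, e=sp−y=2.8125; I=5.0625, D=e−e_prev=3.5625; u=1·2.8125+2·5.0625+2·3.5625=20.0625; next y=3/10·0.1875+1/4·20.0625=5.071875
n=3: y=5.071875, sp=3, e=sp−y=-2.071875; I=2.990625, D=e−e_prev=-4.884375; u=1·(-2.071875)+2·2.990625+2·(-4.884375)=-5.859375; next y=3/10·5.071875+1/4·(-5.859375)≈0.056719
n=4: y≈0.056719, sp=5, e=sp−y≈4.943281; I≈7.933906, D=e−e_prev≈7.015156; u=1·4.943281+2·7.933906+2·7.015156≈34.841406; next y=3/10·0.056719+1/4·34.841406≈8.727367
n=5: y≈8.727367, sp=5, e=sp−y≈-3.727367; I≈4.206539, D=e−e_prev≈-8.670648; u=1·(-3.727367)+2·4.206539+2·(-8.670648)≈-12.655586; next y=3/10·8.727367+1/4·(-12.655586)≈-0.545686
n=6: y≈-0.545686, sp=5, e=sp−y≈5.545686; I≈9.752225, D=e−e_prev≈9.273054; u=1·5.545686+2·9.752225+2·9.273054≈43.596244; next y=3/10·(-0.545686)+1/4·43.596244≈10.735355
n=7: y≈10.735355, sp=5, e=sp−y≈-5.735355; I≈4.016870, D=e−e_prev≈-11.281041; u=1·(-5.735355)+2·4.016870+2·(-11.281041)≈-20.263698; next y=3/10·10.735355+1/4·(-20.263698)≈-1.845318
n=8: y≈-1.845318, sp=5, e=sp−y≈6.845318; I≈10.862188, D=e−e_prev≈12.580673; u=1·6.845318+2·10.862188+2·12.580673≈53.731040; next y=3/10·(-1.845318)+1/4·53.731040≈12.879165
n=9: y≈12.879165, sp=5, e=sp−y≈-7.879165; I≈2.983023, D=e−e_prev≈-14.724483; u=1·(-7.879165)+2·2.983023+2·(-14.724483)≈-31.362083; next y=3/10·12.879165+1/4·(-31.362083)≈-3.976771
n=10: y≈-3.976771, sp=5, e=sp−y≈8.976771; I≈11.959795, D=e−e_prev≈16.855936; u=1·8.976771+2·11.959795+2·16.855936≈66.608233; next y=3/10·(-3.976771)+1/4·66.608233≈15.459027
n=11: y≈15.459027, sp=5, e=sp−y≈-10.459027; I≈1.500768, D=e−e_prev≈-19.435798; u=1·(-10.459027)+2·1.500768+2·(-19.435798)≈-46.329087; next y=3/10·15.459027+1/4·(-46.329087)≈-6.944564
n=12: y≈-6.944564, sp=5, e=sp−y≈11.944564; I≈13.445332, D=e−e_prev≈22.403590; u=1·11.944564+2·13.445332+2·22.403590≈83.642408; next y=3/10·(-6.944564)+1/4·83.642408≈18.827233

0 3 15.000 0.000
1 3 -3.750 3.750
2 3 20.063 0.188
3 3 -5.859 5.072
4 5 34.841 0.057
5 5 -12.656 8.727
6 5 43.596 -0.546
7 5 -20.264 10.735
8 5 53.731 -1.845
9 5 -31.362 12.879
10 5 66.608 -3.977
11 5 -46.329 15.459
12 5 83.642 -6.945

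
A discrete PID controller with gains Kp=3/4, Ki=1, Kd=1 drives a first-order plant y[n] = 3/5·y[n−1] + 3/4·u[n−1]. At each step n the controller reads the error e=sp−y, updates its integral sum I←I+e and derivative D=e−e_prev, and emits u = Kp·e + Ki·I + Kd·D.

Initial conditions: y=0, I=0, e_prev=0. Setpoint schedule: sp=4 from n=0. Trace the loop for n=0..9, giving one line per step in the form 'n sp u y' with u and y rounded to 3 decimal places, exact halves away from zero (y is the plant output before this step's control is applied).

(exact arithmetic carried between steps; '≈' marks a value shown rounded to 6 d.p. or computed from one; I and e_prev carry over from the previous line; the table rounds u and y to 3 d.p., halves away from zero)
n=0: y=0, sp=4, e=sp−y=4; I=4, D=e−e_prev=4; u=3/4·4+1·4+1·4=11; next y=3/5·0+3/4·11=8.25
n=1: y=8.25, sp=4, e=sp−y=-4.25; I=-0.25, D=e−e_prev=-8.25; u=3/4·(-4.25)+1·(-0.25)+1·(-8.25)=-11.6875; next y=3/5·8.25+3/4·(-11.6875)=-3.815625
n=2: y=-3.815625, sp=4, e=sp−y=7.815625; I=7.565625, D=e−e_prev=12.065625; u=3/4·7.815625+1·7.565625+1·12.065625≈25.492969; next y=3/5·(-3.815625)+3/4·25.492969≈16.830352
n=3: y≈16.830352, sp=4, e=sp−y≈-12.830352; I≈-5.264727, D=e−e_prev≈-20.645977; u=3/4·(-12.830352)+1·(-5.264727)+1·(-20.645977)≈-35.533467; next y=3/5·16.830352+3/4·(-35.533467)≈-16.551889
n=4: y≈-16.551889, sp=4, e=sp−y≈20.551889; I≈15.287163, D=e−e_prev≈33.382241; u=3/4·20.551889+1·15.287163+1·33.382241≈64.083320; next y=3/5·(-16.551889)+3/4·64.083320≈38.131357
n=5: y≈38.131357, sp=4, e=sp−y≈-34.131357; I≈-18.844194, D=e−e_prev≈-54.683246; u=3/4·(-34.131357)+1·(-18.844194)+1·(-54.683246)≈-99.125957; next y=3/5·38.131357+3/4·(-99.125957)≈-51.465654
n=6: y≈-51.465654, sp=4, e=sp−y≈55.465654; I≈36.621460, D=e−e_prev≈89.597011; u=3/4·55.465654+1·36.621460+1·89.597011≈167.817711; next y=3/5·(-51.465654)+3/4·167.817711≈94.983891
n=7: y≈94.983891, sp=4, e=sp−y≈-90.983891; I≈-54.362431, D=e−e_prev≈-146.449545; u=3/4·(-90.983891)+1·(-54.362431)+1·(-146.449545)≈-269.049894; next y=3/5·94.983891+3/4·(-269.049894)≈-144.797086
n=8: y≈-144.797086, sp=4, e=sp−y≈148.797086; I≈94.434655, D=e−e_prev≈239.780977; u=3/4·148.797086+1·94.434655+1·239.780977≈445.813447; next y=3/5·(-144.797086)+3/4·445.813447≈247.481833
n=9: y≈247.481833, sp=4, e=sp−y≈-243.481833; I≈-149.047178, D=e−e_prev≈-392.278919; u=3/4·(-243.481833)+1·(-149.047178)+1·(-392.278919)≈-723.937473; next y=3/5·247.481833+3/4·(-723.937473)≈-394.464004

0 4 11.000 0.000
1 4 -11.688 8.250
2 4 25.493 -3.816
3 4 -35.533 16.830
4 4 64.083 -16.552
5 4 -99.126 38.131
6 4 167.818 -51.466
7 4 -269.050 94.984
8 4 445.813 -144.797
9 4 -723.937 247.482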